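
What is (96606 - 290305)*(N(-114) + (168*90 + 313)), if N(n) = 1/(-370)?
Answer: -1106061773091/370 ≈ -2.9894e+9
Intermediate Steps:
N(n) = -1/370
(96606 - 290305)*(N(-114) + (168*90 + 313)) = (96606 - 290305)*(-1/370 + (168*90 + 313)) = -193699*(-1/370 + (15120 + 313)) = -193699*(-1/370 + 15433) = -193699*5710209/370 = -1106061773091/370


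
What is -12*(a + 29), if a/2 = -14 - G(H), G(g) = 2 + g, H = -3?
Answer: -36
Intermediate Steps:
a = -26 (a = 2*(-14 - (2 - 3)) = 2*(-14 - 1*(-1)) = 2*(-14 + 1) = 2*(-13) = -26)
-12*(a + 29) = -12*(-26 + 29) = -12*3 = -36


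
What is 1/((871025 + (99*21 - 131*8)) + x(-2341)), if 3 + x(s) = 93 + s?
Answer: 1/869805 ≈ 1.1497e-6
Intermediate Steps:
x(s) = 90 + s (x(s) = -3 + (93 + s) = 90 + s)
1/((871025 + (99*21 - 131*8)) + x(-2341)) = 1/((871025 + (99*21 - 131*8)) + (90 - 2341)) = 1/((871025 + (2079 - 1048)) - 2251) = 1/((871025 + 1031) - 2251) = 1/(872056 - 2251) = 1/869805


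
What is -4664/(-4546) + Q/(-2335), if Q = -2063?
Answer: 10134419/5307455 ≈ 1.9095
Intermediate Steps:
-4664/(-4546) + Q/(-2335) = -4664/(-4546) - 2063/(-2335) = -4664*(-1/4546) - 2063*(-1/2335) = 2332/2273 + 2063/2335 = 10134419/5307455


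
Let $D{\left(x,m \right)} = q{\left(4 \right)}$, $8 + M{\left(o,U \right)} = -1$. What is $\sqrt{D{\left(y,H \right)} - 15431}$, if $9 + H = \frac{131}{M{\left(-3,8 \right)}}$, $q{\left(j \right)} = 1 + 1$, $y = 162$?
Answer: $i \sqrt{15429} \approx 124.21 i$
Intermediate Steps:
$M{\left(o,U \right)} = -9$ ($M{\left(o,U \right)} = -8 - 1 = -9$)
$q{\left(j \right)} = 2$
$H = - \frac{212}{9}$ ($H = -9 + \frac{131}{-9} = -9 + 131 \left(- \frac{1}{9}\right) = -9 - \frac{131}{9} = - \frac{212}{9} \approx -23.556$)
$D{\left(x,m \right)} = 2$
$\sqrt{D{\left(y,H \right)} - 15431} = \sqrt{2 - 15431} = \sqrt{-15429} = i \sqrt{15429}$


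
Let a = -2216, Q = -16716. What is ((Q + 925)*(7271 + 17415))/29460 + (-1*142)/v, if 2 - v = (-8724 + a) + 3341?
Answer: -1481500178773/111962730 ≈ -13232.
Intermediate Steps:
v = 7601 (v = 2 - ((-8724 - 2216) + 3341) = 2 - (-10940 + 3341) = 2 - 1*(-7599) = 2 + 7599 = 7601)
((Q + 925)*(7271 + 17415))/29460 + (-1*142)/v = ((-16716 + 925)*(7271 + 17415))/29460 - 1*142/7601 = -15791*24686*(1/29460) - 142*1/7601 = -389816626*1/29460 - 142/7601 = -194908313/14730 - 142/7601 = -1481500178773/111962730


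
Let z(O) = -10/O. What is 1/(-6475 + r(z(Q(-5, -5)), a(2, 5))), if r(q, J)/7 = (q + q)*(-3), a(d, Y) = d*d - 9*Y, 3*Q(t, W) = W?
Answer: -1/6727 ≈ -0.00014865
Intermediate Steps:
Q(t, W) = W/3
a(d, Y) = d² - 9*Y
r(q, J) = -42*q (r(q, J) = 7*((q + q)*(-3)) = 7*((2*q)*(-3)) = 7*(-6*q) = -42*q)
1/(-6475 + r(z(Q(-5, -5)), a(2, 5))) = 1/(-6475 - (-420)/((⅓)*(-5))) = 1/(-6475 - (-420)/(-5/3)) = 1/(-6475 - (-420)*(-3)/5) = 1/(-6475 - 42*6) = 1/(-6475 - 252) = 1/(-6727) = -1/6727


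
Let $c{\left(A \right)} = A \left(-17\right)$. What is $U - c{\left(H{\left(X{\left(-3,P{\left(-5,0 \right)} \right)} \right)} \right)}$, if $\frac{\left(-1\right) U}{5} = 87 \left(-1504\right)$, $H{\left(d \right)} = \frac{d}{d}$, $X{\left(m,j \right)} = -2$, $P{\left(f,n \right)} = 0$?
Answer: $654257$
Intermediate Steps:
$H{\left(d \right)} = 1$
$c{\left(A \right)} = - 17 A$
$U = 654240$ ($U = - 5 \cdot 87 \left(-1504\right) = \left(-5\right) \left(-130848\right) = 654240$)
$U - c{\left(H{\left(X{\left(-3,P{\left(-5,0 \right)} \right)} \right)} \right)} = 654240 - \left(-17\right) 1 = 654240 - -17 = 654240 + 17 = 654257$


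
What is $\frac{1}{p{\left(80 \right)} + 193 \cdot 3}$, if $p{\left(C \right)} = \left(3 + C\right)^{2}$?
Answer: $\frac{1}{7468} \approx 0.0001339$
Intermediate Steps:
$\frac{1}{p{\left(80 \right)} + 193 \cdot 3} = \frac{1}{\left(3 + 80\right)^{2} + 193 \cdot 3} = \frac{1}{83^{2} + 579} = \frac{1}{6889 + 579} = \frac{1}{7468}$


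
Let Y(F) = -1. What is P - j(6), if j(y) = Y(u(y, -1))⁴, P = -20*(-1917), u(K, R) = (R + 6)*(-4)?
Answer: 38339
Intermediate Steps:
u(K, R) = -24 - 4*R (u(K, R) = (6 + R)*(-4) = -24 - 4*R)
P = 38340
j(y) = 1 (j(y) = (-1)⁴ = 1)
P - j(6) = 38340 - 1*1 = 38340 - 1 = 38339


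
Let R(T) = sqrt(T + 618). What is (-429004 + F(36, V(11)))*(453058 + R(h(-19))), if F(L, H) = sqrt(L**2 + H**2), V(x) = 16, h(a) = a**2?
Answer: -4*(107251 - sqrt(97))*(453058 + sqrt(979)) ≈ -1.9436e+11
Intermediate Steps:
F(L, H) = sqrt(H**2 + L**2)
R(T) = sqrt(618 + T)
(-429004 + F(36, V(11)))*(453058 + R(h(-19))) = (-429004 + sqrt(16**2 + 36**2))*(453058 + sqrt(618 + (-19)**2)) = (-429004 + sqrt(256 + 1296))*(453058 + sqrt(618 + 361)) = (-429004 + sqrt(1552))*(453058 + sqrt(979)) = (-429004 + 4*sqrt(97))*(453058 + sqrt(979))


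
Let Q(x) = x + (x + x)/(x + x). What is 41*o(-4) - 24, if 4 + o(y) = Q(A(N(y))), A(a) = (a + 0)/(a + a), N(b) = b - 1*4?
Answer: -253/2 ≈ -126.50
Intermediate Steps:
N(b) = -4 + b (N(b) = b - 4 = -4 + b)
A(a) = ½ (A(a) = a/((2*a)) = a*(1/(2*a)) = ½)
Q(x) = 1 + x (Q(x) = x + (2*x)/((2*x)) = x + (2*x)*(1/(2*x)) = x + 1 = 1 + x)
o(y) = -5/2 (o(y) = -4 + (1 + ½) = -4 + 3/2 = -5/2)
41*o(-4) - 24 = 41*(-5/2) - 24 = -205/2 - 24 = -253/2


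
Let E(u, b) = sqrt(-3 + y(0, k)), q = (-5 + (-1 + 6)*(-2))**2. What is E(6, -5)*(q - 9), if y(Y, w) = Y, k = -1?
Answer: 216*I*sqrt(3) ≈ 374.12*I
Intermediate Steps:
q = 225 (q = (-5 + 5*(-2))**2 = (-5 - 10)**2 = (-15)**2 = 225)
E(u, b) = I*sqrt(3) (E(u, b) = sqrt(-3 + 0) = sqrt(-3) = I*sqrt(3))
E(6, -5)*(q - 9) = (I*sqrt(3))*(225 - 9) = (I*sqrt(3))*216 = 216*I*sqrt(3)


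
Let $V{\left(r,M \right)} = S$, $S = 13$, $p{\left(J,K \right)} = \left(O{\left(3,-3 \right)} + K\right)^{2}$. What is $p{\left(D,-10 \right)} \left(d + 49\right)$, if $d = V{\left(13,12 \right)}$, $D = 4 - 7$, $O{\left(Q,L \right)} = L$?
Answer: $10478$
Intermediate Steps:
$D = -3$ ($D = 4 - 7 = -3$)
$p{\left(J,K \right)} = \left(-3 + K\right)^{2}$
$V{\left(r,M \right)} = 13$
$d = 13$
$p{\left(D,-10 \right)} \left(d + 49\right) = \left(-3 - 10\right)^{2} \left(13 + 49\right) = \left(-13\right)^{2} \cdot 62 = 169 \cdot 62 = 10478$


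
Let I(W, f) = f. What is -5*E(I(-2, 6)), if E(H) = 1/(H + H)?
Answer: -5/12 ≈ -0.41667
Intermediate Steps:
E(H) = 1/(2*H)
-5*E(I(-2, 6)) = -5/(2*6) = -5*1/12 = -5/12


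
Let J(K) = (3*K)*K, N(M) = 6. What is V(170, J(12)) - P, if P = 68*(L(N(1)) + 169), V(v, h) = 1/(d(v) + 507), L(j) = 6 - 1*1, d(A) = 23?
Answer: -6270959/530 ≈ -11832.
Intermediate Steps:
L(j) = 5 (L(j) = 6 - 1 = 5)
J(K) = 3*K²
V(v, h) = 1/530 (V(v, h) = 1/(23 + 507) = 1/530)
P = 11832 (P = 68*(5 + 169) = 68*174 = 11832)
V(170, J(12)) - P = 1/530 - 1*11832 = 1/530 - 11832 = -6270959/530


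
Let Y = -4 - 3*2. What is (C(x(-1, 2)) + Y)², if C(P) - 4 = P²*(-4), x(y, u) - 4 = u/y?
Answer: 484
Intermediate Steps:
Y = -10 (Y = -4 - 6 = -10)
x(y, u) = 4 + u/y
C(P) = 4 - 4*P² (C(P) = 4 + P²*(-4) = 4 - 4*P²)
(C(x(-1, 2)) + Y)² = ((4 - 4*(4 + 2/(-1))²) - 10)² = ((4 - 4*(4 + 2*(-1))²) - 10)² = ((4 - 4*(4 - 2)²) - 10)² = ((4 - 4*2²) - 10)² = ((4 - 4*4) - 10)² = ((4 - 16) - 10)² = (-12 - 10)² = (-22)² = 484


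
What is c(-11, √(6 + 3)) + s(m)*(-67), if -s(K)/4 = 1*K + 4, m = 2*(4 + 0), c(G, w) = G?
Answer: 3205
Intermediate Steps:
m = 8 (m = 2*4 = 8)
s(K) = -16 - 4*K (s(K) = -4*(1*K + 4) = -4*(K + 4) = -4*(4 + K) = -16 - 4*K)
c(-11, √(6 + 3)) + s(m)*(-67) = -11 + (-16 - 4*8)*(-67) = -11 + (-16 - 32)*(-67) = -11 - 48*(-67) = -11 + 3216 = 3205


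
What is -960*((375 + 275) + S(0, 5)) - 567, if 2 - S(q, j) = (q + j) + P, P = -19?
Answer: -639927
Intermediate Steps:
S(q, j) = 21 - j - q (S(q, j) = 2 - ((q + j) - 19) = 2 - ((j + q) - 19) = 2 - (-19 + j + q) = 2 + (19 - j - q) = 21 - j - q)
-960*((375 + 275) + S(0, 5)) - 567 = -960*((375 + 275) + (21 - 1*5 - 1*0)) - 567 = -960*(650 + (21 - 5 + 0)) - 567 = -960*(650 + 16) - 567 = -960*666 - 567 = -639360 - 567 = -639927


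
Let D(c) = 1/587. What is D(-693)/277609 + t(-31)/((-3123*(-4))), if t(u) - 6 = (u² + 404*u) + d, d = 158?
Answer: -1857540937225/2035652385636 ≈ -0.91250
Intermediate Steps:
D(c) = 1/587
t(u) = 164 + u² + 404*u (t(u) = 6 + ((u² + 404*u) + 158) = 6 + (158 + u² + 404*u) = 164 + u² + 404*u)
D(-693)/277609 + t(-31)/((-3123*(-4))) = (1/587)/277609 + (164 + (-31)² + 404*(-31))/((-3123*(-4))) = (1/587)*(1/277609) + (164 + 961 - 12524)/12492 = 1/162956483 - 11399*1/12492 = 1/162956483 - 11399/12492 = -1857540937225/2035652385636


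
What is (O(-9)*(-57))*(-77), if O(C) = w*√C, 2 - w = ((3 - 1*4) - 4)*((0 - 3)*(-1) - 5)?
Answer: -105336*I ≈ -1.0534e+5*I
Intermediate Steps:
w = -8 (w = 2 - ((3 - 1*4) - 4)*((0 - 3)*(-1) - 5) = 2 - ((3 - 4) - 4)*(-3*(-1) - 5) = 2 - (-1 - 4)*(3 - 5) = 2 - (-5)*(-2) = 2 - 1*10 = 2 - 10 = -8)
O(C) = -8*√C
(O(-9)*(-57))*(-77) = (-24*I*(-57))*(-77) = (1368*I)*(-77) = -105336*I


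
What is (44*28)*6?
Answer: 7392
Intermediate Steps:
(44*28)*6 = 1232*6 = 7392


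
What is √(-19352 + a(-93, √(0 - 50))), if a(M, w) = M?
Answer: I*√19445 ≈ 139.45*I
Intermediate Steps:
√(-19352 + a(-93, √(0 - 50))) = √(-19352 - 93) = √(-19445) = I*√19445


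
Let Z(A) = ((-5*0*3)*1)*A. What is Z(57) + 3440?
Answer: 3440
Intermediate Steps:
Z(A) = 0 (Z(A) = ((0*3)*1)*A = (0*1)*A = 0*A = 0)
Z(57) + 3440 = 0 + 3440 = 3440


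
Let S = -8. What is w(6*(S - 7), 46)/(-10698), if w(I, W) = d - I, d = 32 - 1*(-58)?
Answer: -30/1783 ≈ -0.016826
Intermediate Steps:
d = 90 (d = 32 + 58 = 90)
w(I, W) = 90 - I
w(6*(S - 7), 46)/(-10698) = (90 - 6*(-8 - 7))/(-10698) = (90 - 6*(-15))*(-1/10698) = (90 - 1*(-90))*(-1/10698) = (90 + 90)*(-1/10698) = 180*(-1/10698) = -30/1783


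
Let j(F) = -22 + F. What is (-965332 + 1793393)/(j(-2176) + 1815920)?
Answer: 828061/1813722 ≈ 0.45655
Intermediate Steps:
(-965332 + 1793393)/(j(-2176) + 1815920) = (-965332 + 1793393)/((-22 - 2176) + 1815920) = 828061/(-2198 + 1815920) = 828061/1813722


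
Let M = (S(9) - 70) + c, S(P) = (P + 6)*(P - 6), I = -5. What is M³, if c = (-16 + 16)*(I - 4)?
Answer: -15625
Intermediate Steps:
S(P) = (-6 + P)*(6 + P) (S(P) = (6 + P)*(-6 + P) = (-6 + P)*(6 + P))
c = 0 (c = (-16 + 16)*(-5 - 4) = 0*(-9) = 0)
M = -25 (M = ((-36 + 9²) - 70) + 0 = ((-36 + 81) - 70) + 0 = (45 - 70) + 0 = -25 + 0 = -25)
M³ = (-25)³ = -15625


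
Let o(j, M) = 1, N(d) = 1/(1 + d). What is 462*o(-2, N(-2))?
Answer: 462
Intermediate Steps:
462*o(-2, N(-2)) = 462*1 = 462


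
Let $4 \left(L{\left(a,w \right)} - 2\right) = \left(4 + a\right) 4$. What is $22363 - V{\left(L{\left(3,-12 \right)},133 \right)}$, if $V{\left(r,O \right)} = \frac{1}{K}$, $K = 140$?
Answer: $\frac{3130819}{140} \approx 22363.0$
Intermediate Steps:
$L{\left(a,w \right)} = 6 + a$ ($L{\left(a,w \right)} = 2 + \frac{\left(4 + a\right) 4}{4} = 2 + \frac{16 + 4 a}{4} = 2 + \left(4 + a\right) = 6 + a$)
$V{\left(r,O \right)} = \frac{1}{140}$
$22363 - V{\left(L{\left(3,-12 \right)},133 \right)} = 22363 - \frac{1}{140} = \frac{3130819}{140}$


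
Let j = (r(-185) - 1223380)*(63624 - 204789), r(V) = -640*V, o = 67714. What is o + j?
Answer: 155984569414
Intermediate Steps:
j = 155984501700 (j = (-640*(-185) - 1223380)*(63624 - 204789) = (118400 - 1223380)*(-141165) = -1104980*(-141165) = 155984501700)
o + j = 67714 + 155984501700 = 155984569414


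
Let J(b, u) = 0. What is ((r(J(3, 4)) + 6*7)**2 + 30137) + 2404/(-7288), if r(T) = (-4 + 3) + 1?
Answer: 58123021/1822 ≈ 31901.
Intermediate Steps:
r(T) = 0 (r(T) = -1 + 1 = 0)
((r(J(3, 4)) + 6*7)**2 + 30137) + 2404/(-7288) = ((0 + 6*7)**2 + 30137) + 2404/(-7288) = ((0 + 42)**2 + 30137) + 2404*(-1/7288) = (42**2 + 30137) - 601/1822 = (1764 + 30137) - 601/1822 = 31901 - 601/1822 = 58123021/1822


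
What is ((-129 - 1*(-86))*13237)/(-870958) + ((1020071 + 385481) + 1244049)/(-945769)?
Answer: -20763087/9666206 ≈ -2.1480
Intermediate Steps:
((-129 - 1*(-86))*13237)/(-870958) + ((1020071 + 385481) + 1244049)/(-945769) = ((-129 + 86)*13237)*(-1/870958) + (1405552 + 1244049)*(-1/945769) = -43*13237*(-1/870958) + 2649601*(-1/945769) = -569191*(-1/870958) - 20863/7447 = 9331/14278 - 20863/7447 = -20763087/9666206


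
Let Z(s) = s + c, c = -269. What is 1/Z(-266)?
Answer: -1/535 ≈ -0.0018692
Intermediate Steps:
Z(s) = -269 + s (Z(s) = s - 269 = -269 + s)
1/Z(-266) = 1/(-269 - 266) = 1/(-535) = -1/535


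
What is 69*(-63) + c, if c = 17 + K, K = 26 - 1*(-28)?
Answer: -4276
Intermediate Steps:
K = 54 (K = 26 + 28 = 54)
c = 71 (c = 17 + 54 = 71)
69*(-63) + c = 69*(-63) + 71 = -4347 + 71 = -4276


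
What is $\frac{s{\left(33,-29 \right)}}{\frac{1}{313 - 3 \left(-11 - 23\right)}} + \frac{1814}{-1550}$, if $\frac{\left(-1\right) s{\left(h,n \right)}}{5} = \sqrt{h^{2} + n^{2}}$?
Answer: $- \frac{907}{775} - 2075 \sqrt{1930} \approx -91160.0$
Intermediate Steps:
$s{\left(h,n \right)} = - 5 \sqrt{h^{2} + n^{2}}$
$\frac{s{\left(33,-29 \right)}}{\frac{1}{313 - 3 \left(-11 - 23\right)}} + \frac{1814}{-1550} = \frac{\left(-5\right) \sqrt{33^{2} + \left(-29\right)^{2}}}{\frac{1}{313 - 3 \left(-11 - 23\right)}} + \frac{1814}{-1550} = \frac{\left(-5\right) \sqrt{1089 + 841}}{\frac{1}{313 - -102}} + 1814 \left(- \frac{1}{1550}\right) = \frac{\left(-5\right) \sqrt{1930}}{\frac{1}{313 + 102}} - \frac{907}{775} = \frac{\left(-5\right) \sqrt{1930}}{\frac{1}{415}} - \frac{907}{775} = - 5 \sqrt{1930} \frac{1}{\frac{1}{415}} - \frac{907}{775} = - 5 \sqrt{1930} \cdot 415 - \frac{907}{775} = - 2075 \sqrt{1930} - \frac{907}{775} = - \frac{907}{775} - 2075 \sqrt{1930}$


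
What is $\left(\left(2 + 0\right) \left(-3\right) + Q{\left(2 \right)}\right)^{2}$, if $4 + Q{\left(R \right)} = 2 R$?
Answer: $36$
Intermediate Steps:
$Q{\left(R \right)} = -4 + 2 R$
$\left(\left(2 + 0\right) \left(-3\right) + Q{\left(2 \right)}\right)^{2} = \left(\left(2 + 0\right) \left(-3\right) + \left(-4 + 2 \cdot 2\right)\right)^{2} = \left(2 \left(-3\right) + \left(-4 + 4\right)\right)^{2} = \left(-6 + 0\right)^{2} = \left(-6\right)^{2} = 36$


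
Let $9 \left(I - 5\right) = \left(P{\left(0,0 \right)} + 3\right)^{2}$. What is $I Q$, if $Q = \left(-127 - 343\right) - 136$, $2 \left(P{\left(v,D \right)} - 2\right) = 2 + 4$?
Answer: $- \frac{22018}{3} \approx -7339.3$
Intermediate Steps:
$P{\left(v,D \right)} = 5$ ($P{\left(v,D \right)} = 2 + \frac{2 + 4}{2} = 2 + \frac{1}{2} \cdot 6 = 2 + 3 = 5$)
$Q = -606$ ($Q = -470 - 136 = -606$)
$I = \frac{109}{9}$ ($I = 5 + \frac{\left(5 + 3\right)^{2}}{9} = 5 + \frac{8^{2}}{9} = 5 + \frac{1}{9} \cdot 64 = 5 + \frac{64}{9} = \frac{109}{9} \approx 12.111$)
$I Q = \frac{109}{9} \left(-606\right) = - \frac{22018}{3}$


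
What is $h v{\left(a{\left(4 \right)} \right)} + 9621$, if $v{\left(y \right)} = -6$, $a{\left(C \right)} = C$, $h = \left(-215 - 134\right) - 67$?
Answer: $12117$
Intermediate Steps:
$h = -416$ ($h = -349 - 67 = -416$)
$h v{\left(a{\left(4 \right)} \right)} + 9621 = \left(-416\right) \left(-6\right) + 9621 = 2496 + 9621 = 12117$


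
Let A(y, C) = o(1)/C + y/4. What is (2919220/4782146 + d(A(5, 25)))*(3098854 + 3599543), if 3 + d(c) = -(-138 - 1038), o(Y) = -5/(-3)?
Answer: 18796962881552883/2391073 ≈ 7.8613e+9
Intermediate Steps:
o(Y) = 5/3 (o(Y) = -5*(-⅓) = 5/3)
A(y, C) = y/4 + 5/(3*C) (A(y, C) = 5/(3*C) + y/4 = y/4 + 5/(3*C))
d(c) = 1173 (d(c) = -3 - (-138 - 1038) = -3 - 1*(-1176) = -3 + 1176 = 1173)
(2919220/4782146 + d(A(5, 25)))*(3098854 + 3599543) = (2919220/4782146 + 1173)*(3098854 + 3599543) = (2919220*(1/4782146) + 1173)*6698397 = (1459610/2391073 + 1173)*6698397 = (2806188239/2391073)*6698397 = 18796962881552883/2391073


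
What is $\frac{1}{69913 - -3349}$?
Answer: $\frac{1}{73262} \approx 1.365 \cdot 10^{-5}$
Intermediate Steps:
$\frac{1}{69913 - -3349} = \frac{1}{69913 + \left(3420 - 71\right)} = \frac{1}{69913 + 3349} = \frac{1}{73262}$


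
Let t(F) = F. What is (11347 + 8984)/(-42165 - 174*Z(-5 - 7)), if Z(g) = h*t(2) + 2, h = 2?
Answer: -2259/4801 ≈ -0.47053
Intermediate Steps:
Z(g) = 6 (Z(g) = 2*2 + 2 = 4 + 2 = 6)
(11347 + 8984)/(-42165 - 174*Z(-5 - 7)) = (11347 + 8984)/(-42165 - 174*6) = 20331/(-42165 - 1044) = 20331/(-43209) = 20331*(-1/43209) = -2259/4801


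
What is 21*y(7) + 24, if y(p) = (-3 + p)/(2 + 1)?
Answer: 52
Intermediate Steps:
y(p) = -1 + p/3 (y(p) = (-3 + p)/3 = (-3 + p)*(⅓) = -1 + p/3)
21*y(7) + 24 = 21*(-1 + (⅓)*7) + 24 = 21*(-1 + 7/3) + 24 = 21*(4/3) + 24 = 28 + 24 = 52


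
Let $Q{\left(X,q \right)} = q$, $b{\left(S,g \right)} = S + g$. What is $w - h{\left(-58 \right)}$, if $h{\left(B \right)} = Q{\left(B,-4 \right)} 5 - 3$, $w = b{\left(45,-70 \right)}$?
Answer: $-2$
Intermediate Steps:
$w = -25$ ($w = 45 - 70 = -25$)
$h{\left(B \right)} = -23$ ($h{\left(B \right)} = \left(-4\right) 5 - 3 = -20 - 3 = -23$)
$w - h{\left(-58 \right)} = -25 - -23 = -25 + 23 = -2$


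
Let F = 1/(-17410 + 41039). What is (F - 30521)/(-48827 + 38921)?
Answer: 360590354/117034437 ≈ 3.0811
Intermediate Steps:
F = 1/23629 ≈ 4.2321e-5
(F - 30521)/(-48827 + 38921) = (1/23629 - 30521)/(-48827 + 38921) = -721180708/23629/(-9906) = -721180708/23629*(-1/9906) = 360590354/117034437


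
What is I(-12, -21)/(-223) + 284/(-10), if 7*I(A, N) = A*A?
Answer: -222382/7805 ≈ -28.492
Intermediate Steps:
I(A, N) = A**2/7 (I(A, N) = (A*A)/7 = A**2/7)
I(-12, -21)/(-223) + 284/(-10) = ((1/7)*(-12)**2)/(-223) + 284/(-10) = ((1/7)*144)*(-1/223) + 284*(-1/10) = (144/7)*(-1/223) - 142/5 = -144/1561 - 142/5 = -222382/7805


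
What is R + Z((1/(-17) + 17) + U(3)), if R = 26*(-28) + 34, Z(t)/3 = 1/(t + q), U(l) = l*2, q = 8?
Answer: -364993/526 ≈ -693.90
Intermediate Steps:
U(l) = 2*l
Z(t) = 3/(8 + t) (Z(t) = 3/(t + 8) = 3/(8 + t))
R = -694 (R = -728 + 34 = -694)
R + Z((1/(-17) + 17) + U(3)) = -694 + 3/(8 + ((1/(-17) + 17) + 2*3)) = -694 + 3/(8 + ((-1/17 + 17) + 6)) = -694 + 3/(8 + (288/17 + 6)) = -694 + 3/(8 + 390/17) = -694 + 3/(526/17) = -694 + 3*(17/526) = -694 + 51/526 = -364993/526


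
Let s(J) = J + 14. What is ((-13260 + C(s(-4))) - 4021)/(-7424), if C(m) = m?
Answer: 17271/7424 ≈ 2.3264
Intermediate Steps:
s(J) = 14 + J
((-13260 + C(s(-4))) - 4021)/(-7424) = ((-13260 + (14 - 4)) - 4021)/(-7424) = ((-13260 + 10) - 4021)*(-1/7424) = (-13250 - 4021)*(-1/7424) = -17271*(-1/7424) = 17271/7424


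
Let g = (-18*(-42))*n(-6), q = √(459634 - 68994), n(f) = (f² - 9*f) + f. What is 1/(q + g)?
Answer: 3969/252022961 - √24415/1008091844 ≈ 1.5594e-5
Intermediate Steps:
n(f) = f² - 8*f
q = 4*√24415 (q = √390640 = 4*√24415 ≈ 625.01)
g = 63504 (g = (-18*(-42))*(-6*(-8 - 6)) = 756*(-6*(-14)) = 756*84 = 63504)
1/(q + g) = 1/(4*√24415 + 63504) = 1/(63504 + 4*√24415)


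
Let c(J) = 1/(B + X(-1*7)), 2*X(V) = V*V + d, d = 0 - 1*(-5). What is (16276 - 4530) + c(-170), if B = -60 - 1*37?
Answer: 822219/70 ≈ 11746.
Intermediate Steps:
d = 5 (d = 0 + 5 = 5)
X(V) = 5/2 + V**2/2 (X(V) = (V*V + 5)/2 = (V**2 + 5)/2 = (5 + V**2)/2 = 5/2 + V**2/2)
B = -97 (B = -60 - 37 = -97)
c(J) = -1/70 (c(J) = 1/(-97 + (5/2 + (-1*7)**2/2)) = 1/(-97 + (5/2 + (1/2)*(-7)**2)) = 1/(-97 + (5/2 + (1/2)*49)) = 1/(-97 + (5/2 + 49/2)) = 1/(-97 + 27) = 1/(-70) = -1/70)
(16276 - 4530) + c(-170) = (16276 - 4530) - 1/70 = 11746 - 1/70 = 822219/70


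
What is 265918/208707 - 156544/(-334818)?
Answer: 20284326922/11646476721 ≈ 1.7417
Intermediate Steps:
265918/208707 - 156544/(-334818) = 265918*(1/208707) - 156544*(-1/334818) = 265918/208707 + 78272/167409 = 20284326922/11646476721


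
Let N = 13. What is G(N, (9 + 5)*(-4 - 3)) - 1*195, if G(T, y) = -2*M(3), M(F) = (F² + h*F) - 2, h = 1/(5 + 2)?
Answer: -1469/7 ≈ -209.86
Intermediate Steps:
h = ⅐ (h = 1/7 = ⅐ ≈ 0.14286)
M(F) = -2 + F² + F/7 (M(F) = (F² + F/7) - 2 = -2 + F² + F/7)
G(T, y) = -104/7 (G(T, y) = -2*(-2 + 3² + (⅐)*3) = -2*(-2 + 9 + 3/7) = -2*52/7 = -104/7)
G(N, (9 + 5)*(-4 - 3)) - 1*195 = -104/7 - 1*195 = -104/7 - 195 = -1469/7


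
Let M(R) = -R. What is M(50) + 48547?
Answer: 48497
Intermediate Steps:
M(50) + 48547 = -1*50 + 48547 = -50 + 48547 = 48497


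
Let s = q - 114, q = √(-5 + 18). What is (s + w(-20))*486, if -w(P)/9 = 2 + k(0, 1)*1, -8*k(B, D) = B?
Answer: -64152 + 486*√13 ≈ -62400.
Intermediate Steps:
q = √13 ≈ 3.6056
k(B, D) = -B/8
w(P) = -18 (w(P) = -9*(2 - ⅛*0*1) = -9*(2 + 0*1) = -9*(2 + 0) = -9*2 = -18)
s = -114 + √13 (s = √13 - 114 = -114 + √13 ≈ -110.39)
(s + w(-20))*486 = ((-114 + √13) - 18)*486 = (-132 + √13)*486 = -64152 + 486*√13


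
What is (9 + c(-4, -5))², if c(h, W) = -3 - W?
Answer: 121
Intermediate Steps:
(9 + c(-4, -5))² = (9 + (-3 - 1*(-5)))² = (9 + (-3 + 5))² = (9 + 2)² = 11² = 121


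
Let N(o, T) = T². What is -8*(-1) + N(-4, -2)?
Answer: 12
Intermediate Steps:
-8*(-1) + N(-4, -2) = -8*(-1) + (-2)² = 8 + 4 = 12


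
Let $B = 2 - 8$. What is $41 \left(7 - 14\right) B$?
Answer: $1722$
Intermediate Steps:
$B = -6$ ($B = 2 - 8 = -6$)
$41 \left(7 - 14\right) B = 41 \left(7 - 14\right) \left(-6\right) = 41 \left(\left(-7\right) \left(-6\right)\right) = 41 \cdot 42 = 1722$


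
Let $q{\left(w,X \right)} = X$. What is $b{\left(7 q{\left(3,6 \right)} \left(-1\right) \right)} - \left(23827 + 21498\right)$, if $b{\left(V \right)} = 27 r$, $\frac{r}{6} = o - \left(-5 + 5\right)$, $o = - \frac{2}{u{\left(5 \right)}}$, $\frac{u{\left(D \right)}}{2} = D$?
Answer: $- \frac{226787}{5} \approx -45357.0$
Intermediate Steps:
$u{\left(D \right)} = 2 D$
$o = - \frac{1}{5}$ ($o = - \frac{2}{2 \cdot 5} = - \frac{2}{10} = \left(-2\right) \frac{1}{10} = - \frac{1}{5} \approx -0.2$)
$r = - \frac{6}{5}$ ($r = 6 \left(- \frac{1}{5} - \left(-5 + 5\right)\right) = 6 \left(- \frac{1}{5} - 0\right) = 6 \left(- \frac{1}{5} + 0\right) = 6 \left(- \frac{1}{5}\right) = - \frac{6}{5} \approx -1.2$)
$b{\left(V \right)} = - \frac{162}{5}$ ($b{\left(V \right)} = 27 \left(- \frac{6}{5}\right) = - \frac{162}{5}$)
$b{\left(7 q{\left(3,6 \right)} \left(-1\right) \right)} - \left(23827 + 21498\right) = - \frac{162}{5} - \left(23827 + 21498\right) = - \frac{162}{5} - 45325 = - \frac{226787}{5}$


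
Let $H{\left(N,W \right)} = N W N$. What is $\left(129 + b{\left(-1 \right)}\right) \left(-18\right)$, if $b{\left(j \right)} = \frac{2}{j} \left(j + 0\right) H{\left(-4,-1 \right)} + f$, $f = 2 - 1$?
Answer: $-1764$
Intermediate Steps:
$f = 1$
$H{\left(N,W \right)} = W N^{2}$
$b{\left(j \right)} = -31$ ($b{\left(j \right)} = \frac{2}{j} \left(j + 0\right) \left(- \left(-4\right)^{2}\right) + 1 = \frac{2}{j} j \left(\left(-1\right) 16\right) + 1 = 2 \left(-16\right) + 1 = -32 + 1 = -31$)
$\left(129 + b{\left(-1 \right)}\right) \left(-18\right) = \left(129 - 31\right) \left(-18\right) = 98 \left(-18\right) = -1764$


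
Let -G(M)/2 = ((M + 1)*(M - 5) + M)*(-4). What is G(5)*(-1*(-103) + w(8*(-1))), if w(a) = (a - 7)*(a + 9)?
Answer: 3520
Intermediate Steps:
w(a) = (-7 + a)*(9 + a)
G(M) = 8*M + 8*(1 + M)*(-5 + M) (G(M) = -2*((M + 1)*(M - 5) + M)*(-4) = -2*((1 + M)*(-5 + M) + M)*(-4) = -2*(M + (1 + M)*(-5 + M))*(-4) = -2*(-4*M - 4*(1 + M)*(-5 + M)) = 8*M + 8*(1 + M)*(-5 + M))
G(5)*(-1*(-103) + w(8*(-1))) = (-40 - 24*5 + 8*5²)*(-1*(-103) + (-63 + (8*(-1))² + 2*(8*(-1)))) = (-40 - 120 + 8*25)*(103 + (-63 + (-8)² + 2*(-8))) = (-40 - 120 + 200)*(103 + (-63 + 64 - 16)) = 40*(103 - 15) = 40*88 = 3520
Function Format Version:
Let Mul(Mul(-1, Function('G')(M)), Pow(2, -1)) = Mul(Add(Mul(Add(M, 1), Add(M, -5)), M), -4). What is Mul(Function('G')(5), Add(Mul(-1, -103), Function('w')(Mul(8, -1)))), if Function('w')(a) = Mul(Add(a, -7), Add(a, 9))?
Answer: 3520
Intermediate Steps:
Function('w')(a) = Mul(Add(-7, a), Add(9, a))
Function('G')(M) = Add(Mul(8, M), Mul(8, Add(1, M), Add(-5, M))) (Function('G')(M) = Mul(-2, Mul(Add(Mul(Add(M, 1), Add(M, -5)), M), -4)) = Mul(-2, Mul(Add(Mul(Add(1, M), Add(-5, M)), M), -4)) = Mul(-2, Mul(Add(M, Mul(Add(1, M), Add(-5, M))), -4)) = Mul(-2, Add(Mul(-4, M), Mul(-4, Add(1, M), Add(-5, M)))) = Add(Mul(8, M), Mul(8, Add(1, M), Add(-5, M))))
Mul(Function('G')(5), Add(Mul(-1, -103), Function('w')(Mul(8, -1)))) = Mul(Add(-40, Mul(-24, 5), Mul(8, Pow(5, 2))), Add(Mul(-1, -103), Add(-63, Pow(Mul(8, -1), 2), Mul(2, Mul(8, -1))))) = Mul(Add(-40, -120, Mul(8, 25)), Add(103, Add(-63, Pow(-8, 2), Mul(2, -8)))) = Mul(Add(-40, -120, 200), Add(103, Add(-63, 64, -16))) = Mul(40, Add(103, -15)) = Mul(40, 88) = 3520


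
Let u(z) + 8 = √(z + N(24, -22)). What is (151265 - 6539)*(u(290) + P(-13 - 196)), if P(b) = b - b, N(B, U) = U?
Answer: -1157808 + 289452*√67 ≈ 1.2115e+6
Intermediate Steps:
P(b) = 0
u(z) = -8 + √(-22 + z) (u(z) = -8 + √(z - 22) = -8 + √(-22 + z))
(151265 - 6539)*(u(290) + P(-13 - 196)) = (151265 - 6539)*((-8 + √(-22 + 290)) + 0) = 144726*((-8 + √268) + 0) = 144726*((-8 + 2*√67) + 0) = 144726*(-8 + 2*√67) = -1157808 + 289452*√67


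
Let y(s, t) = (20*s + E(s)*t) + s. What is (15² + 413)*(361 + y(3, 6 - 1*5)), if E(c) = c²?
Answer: 276254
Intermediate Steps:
y(s, t) = 21*s + t*s² (y(s, t) = (20*s + s²*t) + s = (20*s + t*s²) + s = 21*s + t*s²)
(15² + 413)*(361 + y(3, 6 - 1*5)) = (15² + 413)*(361 + 3*(21 + 3*(6 - 1*5))) = (225 + 413)*(361 + 3*(21 + 3*(6 - 5))) = 638*(361 + 3*(21 + 3*1)) = 638*(361 + 3*(21 + 3)) = 638*(361 + 3*24) = 638*(361 + 72) = 638*433 = 276254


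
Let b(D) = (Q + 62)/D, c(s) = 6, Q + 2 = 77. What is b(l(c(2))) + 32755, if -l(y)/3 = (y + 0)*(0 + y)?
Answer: 3537403/108 ≈ 32754.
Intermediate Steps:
Q = 75 (Q = -2 + 77 = 75)
l(y) = -3*y² (l(y) = -3*(y + 0)*(0 + y) = -3*y*y = -3*y²)
b(D) = 137/D (b(D) = (75 + 62)/D = 137/D)
b(l(c(2))) + 32755 = 137/((-3*6²)) + 32755 = 137/((-3*36)) + 32755 = 137/(-108) + 32755 = 137*(-1/108) + 32755 = -137/108 + 32755 = 3537403/108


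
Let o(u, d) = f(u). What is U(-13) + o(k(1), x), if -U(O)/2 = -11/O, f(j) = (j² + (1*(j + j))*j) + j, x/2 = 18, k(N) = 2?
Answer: 160/13 ≈ 12.308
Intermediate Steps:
x = 36 (x = 2*18 = 36)
f(j) = j + 3*j² (f(j) = (j² + (1*(2*j))*j) + j = (j² + (2*j)*j) + j = (j² + 2*j²) + j = 3*j² + j = j + 3*j²)
o(u, d) = u*(1 + 3*u)
U(O) = 22/O (U(O) = -(-22)/O = 22/O)
U(-13) + o(k(1), x) = 22/(-13) + 2*(1 + 3*2) = 22*(-1/13) + 2*(1 + 6) = -22/13 + 2*7 = -22/13 + 14 = 160/13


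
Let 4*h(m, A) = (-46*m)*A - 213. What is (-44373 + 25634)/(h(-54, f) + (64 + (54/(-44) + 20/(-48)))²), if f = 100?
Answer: -326508336/1148851933 ≈ -0.28420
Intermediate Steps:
h(m, A) = -213/4 - 23*A*m/2 (h(m, A) = ((-46*m)*A - 213)/4 = (-46*A*m - 213)/4 = (-213 - 46*A*m)/4 = -213/4 - 23*A*m/2)
(-44373 + 25634)/(h(-54, f) + (64 + (54/(-44) + 20/(-48)))²) = (-44373 + 25634)/((-213/4 - 23/2*100*(-54)) + (64 + (54/(-44) + 20/(-48)))²) = -18739/((-213/4 + 62100) + (64 + (54*(-1/44) + 20*(-1/48)))²) = -18739/(248187/4 + (64 + (-27/22 - 5/12))²) = -18739/(248187/4 + (64 - 217/132)²) = -18739/(248187/4 + (8231/132)²) = -18739/(248187/4 + 67749361/17424) = -18739/1148851933/17424 = -18739*17424/1148851933 = -326508336/1148851933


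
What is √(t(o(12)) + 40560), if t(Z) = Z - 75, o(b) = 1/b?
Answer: √1457463/6 ≈ 201.21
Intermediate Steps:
t(Z) = -75 + Z
√(t(o(12)) + 40560) = √((-75 + 1/12) + 40560) = √(-899/12 + 40560) = √(485821/12) = √1457463/6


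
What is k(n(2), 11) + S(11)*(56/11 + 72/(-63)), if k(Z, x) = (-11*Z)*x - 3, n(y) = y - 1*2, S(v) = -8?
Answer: -2663/77 ≈ -34.584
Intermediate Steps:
n(y) = -2 + y (n(y) = y - 2 = -2 + y)
k(Z, x) = -3 - 11*Z*x (k(Z, x) = -11*Z*x - 3 = -3 - 11*Z*x)
k(n(2), 11) + S(11)*(56/11 + 72/(-63)) = (-3 - 11*(-2 + 2)*11) - 8*(56/11 + 72/(-63)) = (-3 - 11*0*11) - 8*(56*(1/11) + 72*(-1/63)) = (-3 + 0) - 8*(56/11 - 8/7) = -3 - 8*304/77 = -3 - 2432/77 = -2663/77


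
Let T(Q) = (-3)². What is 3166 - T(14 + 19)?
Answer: 3157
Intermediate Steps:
T(Q) = 9
3166 - T(14 + 19) = 3166 - 1*9 = 3166 - 9 = 3157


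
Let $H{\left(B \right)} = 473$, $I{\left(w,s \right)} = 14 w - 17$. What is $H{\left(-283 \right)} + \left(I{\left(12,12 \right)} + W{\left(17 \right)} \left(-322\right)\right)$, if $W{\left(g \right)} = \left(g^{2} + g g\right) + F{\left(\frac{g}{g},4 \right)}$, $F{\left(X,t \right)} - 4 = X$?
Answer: $-187102$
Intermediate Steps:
$F{\left(X,t \right)} = 4 + X$
$I{\left(w,s \right)} = -17 + 14 w$
$W{\left(g \right)} = 5 + 2 g^{2}$ ($W{\left(g \right)} = \left(g^{2} + g g\right) + \left(4 + \frac{g}{g}\right) = \left(g^{2} + g^{2}\right) + \left(4 + 1\right) = 2 g^{2} + 5 = 5 + 2 g^{2}$)
$H{\left(-283 \right)} + \left(I{\left(12,12 \right)} + W{\left(17 \right)} \left(-322\right)\right) = 473 + \left(\left(-17 + 14 \cdot 12\right) + \left(5 + 2 \cdot 17^{2}\right) \left(-322\right)\right) = 473 + \left(\left(-17 + 168\right) + \left(5 + 2 \cdot 289\right) \left(-322\right)\right) = 473 + \left(151 + \left(5 + 578\right) \left(-322\right)\right) = 473 + \left(151 + 583 \left(-322\right)\right) = 473 + \left(151 - 187726\right) = 473 - 187575 = -187102$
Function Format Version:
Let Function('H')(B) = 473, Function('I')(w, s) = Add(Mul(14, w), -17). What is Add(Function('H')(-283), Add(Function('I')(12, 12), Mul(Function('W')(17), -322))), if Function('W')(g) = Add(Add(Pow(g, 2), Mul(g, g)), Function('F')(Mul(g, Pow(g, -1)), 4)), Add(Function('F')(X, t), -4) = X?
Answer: -187102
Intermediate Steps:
Function('F')(X, t) = Add(4, X)
Function('I')(w, s) = Add(-17, Mul(14, w))
Function('W')(g) = Add(5, Mul(2, Pow(g, 2))) (Function('W')(g) = Add(Add(Pow(g, 2), Mul(g, g)), Add(4, Mul(g, Pow(g, -1)))) = Add(Add(Pow(g, 2), Pow(g, 2)), Add(4, 1)) = Add(Mul(2, Pow(g, 2)), 5) = Add(5, Mul(2, Pow(g, 2))))
Add(Function('H')(-283), Add(Function('I')(12, 12), Mul(Function('W')(17), -322))) = Add(473, Add(Add(-17, Mul(14, 12)), Mul(Add(5, Mul(2, Pow(17, 2))), -322))) = Add(473, Add(Add(-17, 168), Mul(Add(5, Mul(2, 289)), -322))) = Add(473, Add(151, Mul(Add(5, 578), -322))) = Add(473, Add(151, Mul(583, -322))) = Add(473, Add(151, -187726)) = Add(473, -187575) = -187102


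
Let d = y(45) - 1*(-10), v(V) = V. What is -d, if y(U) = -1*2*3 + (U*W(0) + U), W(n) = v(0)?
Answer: -49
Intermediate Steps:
W(n) = 0
y(U) = -6 + U (y(U) = -1*2*3 + (U*0 + U) = -2*3 + (0 + U) = -6 + U)
d = 49 (d = (-6 + 45) - 1*(-10) = 39 + 10 = 49)
-d = -1*49 = -49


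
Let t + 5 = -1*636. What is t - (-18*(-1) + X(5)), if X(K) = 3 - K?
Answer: -657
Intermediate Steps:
t = -641 (t = -5 - 1*636 = -5 - 636 = -641)
t - (-18*(-1) + X(5)) = -641 - (-18*(-1) + (3 - 1*5)) = -641 - (18 + (3 - 5)) = -641 - (18 - 2) = -641 - 1*16 = -641 - 16 = -657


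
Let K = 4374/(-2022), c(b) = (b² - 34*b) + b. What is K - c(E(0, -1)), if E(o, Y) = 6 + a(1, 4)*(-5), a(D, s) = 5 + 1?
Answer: -461745/337 ≈ -1370.2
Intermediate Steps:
a(D, s) = 6
E(o, Y) = -24 (E(o, Y) = 6 + 6*(-5) = 6 - 30 = -24)
c(b) = b² - 33*b
K = -729/337 (K = 4374*(-1/2022) = -729/337 ≈ -2.1632)
K - c(E(0, -1)) = -729/337 - (-24)*(-33 - 24) = -729/337 - (-24)*(-57) = -729/337 - 1*1368 = -729/337 - 1368 = -461745/337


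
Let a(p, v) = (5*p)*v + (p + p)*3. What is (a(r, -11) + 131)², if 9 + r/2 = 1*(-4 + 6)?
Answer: 667489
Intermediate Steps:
r = -14 (r = -18 + 2*(1*(-4 + 6)) = -18 + 2*(1*2) = -18 + 2*2 = -18 + 4 = -14)
a(p, v) = 6*p + 5*p*v (a(p, v) = 5*p*v + (2*p)*3 = 5*p*v + 6*p = 6*p + 5*p*v)
(a(r, -11) + 131)² = (-14*(6 + 5*(-11)) + 131)² = (-14*(6 - 55) + 131)² = (-14*(-49) + 131)² = (686 + 131)² = 817² = 667489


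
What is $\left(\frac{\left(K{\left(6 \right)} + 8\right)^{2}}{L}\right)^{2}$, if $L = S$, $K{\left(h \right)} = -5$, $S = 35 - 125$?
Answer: $\frac{1}{100} \approx 0.01$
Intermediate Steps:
$S = -90$ ($S = 35 - 125 = -90$)
$L = -90$
$\left(\frac{\left(K{\left(6 \right)} + 8\right)^{2}}{L}\right)^{2} = \left(\frac{\left(-5 + 8\right)^{2}}{-90}\right)^{2} = \left(3^{2} \left(- \frac{1}{90}\right)\right)^{2} = \left(9 \left(- \frac{1}{90}\right)\right)^{2} = \left(- \frac{1}{10}\right)^{2} = \frac{1}{100}$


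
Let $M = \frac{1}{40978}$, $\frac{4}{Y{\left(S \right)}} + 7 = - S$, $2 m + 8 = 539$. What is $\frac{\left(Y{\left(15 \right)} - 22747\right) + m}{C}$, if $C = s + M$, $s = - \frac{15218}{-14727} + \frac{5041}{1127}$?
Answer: $- \frac{24027711187645851}{5884961093759} \approx -4082.9$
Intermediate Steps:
$m = \frac{531}{2}$ ($m = -4 + \frac{1}{2} \cdot 539 = -4 + \frac{539}{2} = \frac{531}{2} \approx 265.5$)
$Y{\left(S \right)} = \frac{4}{-7 - S}$
$s = \frac{91389493}{16597329}$ ($s = \left(-15218\right) \left(- \frac{1}{14727}\right) + 5041 \cdot \frac{1}{1127} = \frac{15218}{14727} + \frac{5041}{1127} = \frac{91389493}{16597329} \approx 5.5063$)
$M = \frac{1}{40978} \approx 2.4403 \cdot 10^{-5}$
$C = \frac{534996463069}{97160763966}$ ($C = \frac{91389493}{16597329} + \frac{1}{40978} = \frac{534996463069}{97160763966} \approx 5.5063$)
$\frac{\left(Y{\left(15 \right)} - 22747\right) + m}{C} = \frac{\left(- \frac{4}{7 + 15} - 22747\right) + \frac{531}{2}}{\frac{534996463069}{97160763966}} = \left(\left(- \frac{4}{22} - 22747\right) + \frac{531}{2}\right) \frac{97160763966}{534996463069} = \left(\left(\left(-4\right) \frac{1}{22} - 22747\right) + \frac{531}{2}\right) \frac{97160763966}{534996463069} = \left(\left(- \frac{2}{11} - 22747\right) + \frac{531}{2}\right) \frac{97160763966}{534996463069} = \left(- \frac{250219}{11} + \frac{531}{2}\right) \frac{97160763966}{534996463069} = \left(- \frac{494597}{22}\right) \frac{97160763966}{534996463069} = - \frac{24027711187645851}{5884961093759}$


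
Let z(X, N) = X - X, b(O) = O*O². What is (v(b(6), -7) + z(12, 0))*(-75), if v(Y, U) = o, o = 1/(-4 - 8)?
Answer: 25/4 ≈ 6.2500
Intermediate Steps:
b(O) = O³
z(X, N) = 0
o = -1/12 (o = 1/(-12) = -1/12 ≈ -0.083333)
v(Y, U) = -1/12
(v(b(6), -7) + z(12, 0))*(-75) = (-1/12 + 0)*(-75) = -1/12*(-75) = 25/4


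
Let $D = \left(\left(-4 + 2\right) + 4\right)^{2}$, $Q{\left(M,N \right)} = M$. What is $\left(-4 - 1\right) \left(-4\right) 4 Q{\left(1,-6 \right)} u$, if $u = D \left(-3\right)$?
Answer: $-960$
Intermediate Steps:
$D = 4$ ($D = \left(-2 + 4\right)^{2} = 2^{2} = 4$)
$u = -12$ ($u = 4 \left(-3\right) = -12$)
$\left(-4 - 1\right) \left(-4\right) 4 Q{\left(1,-6 \right)} u = \left(-4 - 1\right) \left(-4\right) 4 \cdot 1 \left(-12\right) = \left(-5\right) \left(-4\right) 4 \cdot 1 \left(-12\right) = 20 \cdot 4 \cdot 1 \left(-12\right) = 80 \cdot 1 \left(-12\right) = 80 \left(-12\right) = -960$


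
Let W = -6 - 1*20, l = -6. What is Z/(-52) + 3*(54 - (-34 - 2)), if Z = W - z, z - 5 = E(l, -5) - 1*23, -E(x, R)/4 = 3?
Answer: 3509/13 ≈ 269.92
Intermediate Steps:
E(x, R) = -12 (E(x, R) = -4*3 = -12)
W = -26 (W = -6 - 20 = -26)
z = -30 (z = 5 + (-12 - 1*23) = 5 + (-12 - 23) = 5 - 35 = -30)
Z = 4 (Z = -26 - 1*(-30) = -26 + 30 = 4)
Z/(-52) + 3*(54 - (-34 - 2)) = 4/(-52) + 3*(54 - (-34 - 2)) = 4*(-1/52) + 3*(54 - 1*(-36)) = -1/13 + 3*(54 + 36) = -1/13 + 3*90 = -1/13 + 270 = 3509/13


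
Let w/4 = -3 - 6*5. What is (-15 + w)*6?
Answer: -882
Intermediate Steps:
w = -132 (w = 4*(-3 - 6*5) = 4*(-3 - 30) = 4*(-33) = -132)
(-15 + w)*6 = (-15 - 132)*6 = -147*6 = -882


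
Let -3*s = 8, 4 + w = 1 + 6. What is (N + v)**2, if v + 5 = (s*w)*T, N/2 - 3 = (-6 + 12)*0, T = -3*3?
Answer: 5329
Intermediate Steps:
w = 3 (w = -4 + (1 + 6) = -4 + 7 = 3)
T = -9
s = -8/3 (s = -1/3*8 = -8/3 ≈ -2.6667)
N = 6 (N = 6 + 2*((-6 + 12)*0) = 6 + 2*(6*0) = 6 + 2*0 = 6 + 0 = 6)
v = 67 (v = -5 - 8/3*3*(-9) = -5 - 8*(-9) = -5 + 72 = 67)
(N + v)**2 = (6 + 67)**2 = 73**2 = 5329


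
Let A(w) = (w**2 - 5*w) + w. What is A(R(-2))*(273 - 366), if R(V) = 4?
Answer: 0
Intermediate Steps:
A(w) = w**2 - 4*w
A(R(-2))*(273 - 366) = (4*(-4 + 4))*(273 - 366) = (4*0)*(-93) = 0*(-93) = 0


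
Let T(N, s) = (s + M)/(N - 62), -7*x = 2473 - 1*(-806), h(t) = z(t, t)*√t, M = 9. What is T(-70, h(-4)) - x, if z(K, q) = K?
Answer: 144255/308 + 2*I/33 ≈ 468.36 + 0.060606*I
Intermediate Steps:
h(t) = t^(3/2) (h(t) = t*√t = t^(3/2))
x = -3279/7 (x = -(2473 - 1*(-806))/7 = -(2473 + 806)/7 = -⅐*3279 = -3279/7 ≈ -468.43)
T(N, s) = (9 + s)/(-62 + N) (T(N, s) = (s + 9)/(N - 62) = (9 + s)/(-62 + N))
T(-70, h(-4)) - x = (9 + (-4)^(3/2))/(-62 - 70) - 1*(-3279/7) = (9 - 8*I)/(-132) + 3279/7 = -(9 - 8*I)/132 + 3279/7 = (-3/44 + 2*I/33) + 3279/7 = 144255/308 + 2*I/33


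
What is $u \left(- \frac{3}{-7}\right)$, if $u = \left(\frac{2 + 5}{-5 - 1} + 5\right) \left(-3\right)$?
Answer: $- \frac{69}{14} \approx -4.9286$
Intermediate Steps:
$u = - \frac{23}{2}$ ($u = \left(\frac{7}{-6} + 5\right) \left(-3\right) = \left(7 \left(- \frac{1}{6}\right) + 5\right) \left(-3\right) = \left(- \frac{7}{6} + 5\right) \left(-3\right) = \frac{23}{6} \left(-3\right) = - \frac{23}{2} \approx -11.5$)
$u \left(- \frac{3}{-7}\right) = - \frac{23 \left(- \frac{3}{-7}\right)}{2} = - \frac{23 \left(\left(-3\right) \left(- \frac{1}{7}\right)\right)}{2} = \left(- \frac{23}{2}\right) \frac{3}{7} = - \frac{69}{14}$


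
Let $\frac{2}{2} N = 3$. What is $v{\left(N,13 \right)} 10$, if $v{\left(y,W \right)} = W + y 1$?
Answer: $160$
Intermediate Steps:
$N = 3$
$v{\left(y,W \right)} = W + y$
$v{\left(N,13 \right)} 10 = \left(13 + 3\right) 10 = 16 \cdot 10 = 160$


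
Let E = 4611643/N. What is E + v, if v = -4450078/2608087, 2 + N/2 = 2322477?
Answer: -8642823649159/12114433710650 ≈ -0.71343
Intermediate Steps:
N = 4644950 (N = -4 + 2*2322477 = -4 + 4644954 = 4644950)
E = 4611643/4644950 ≈ 0.99283
v = -4450078/2608087 (v = -4450078*1/2608087 = -4450078/2608087 ≈ -1.7063)
E + v = 4611643/4644950 - 4450078/2608087 = -8642823649159/12114433710650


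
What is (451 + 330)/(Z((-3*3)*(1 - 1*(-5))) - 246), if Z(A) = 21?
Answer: -781/225 ≈ -3.4711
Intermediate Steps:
(451 + 330)/(Z((-3*3)*(1 - 1*(-5))) - 246) = (451 + 330)/(21 - 246) = 781/(-225) = 781*(-1/225) = -781/225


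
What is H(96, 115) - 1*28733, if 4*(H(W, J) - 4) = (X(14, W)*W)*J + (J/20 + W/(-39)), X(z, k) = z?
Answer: 2061659/208 ≈ 9911.8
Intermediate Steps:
H(W, J) = 4 - W/156 + J/80 + 7*J*W/2 (H(W, J) = 4 + ((14*W)*J + (J/20 + W/(-39)))/4 = 4 + (14*J*W + (J*(1/20) + W*(-1/39)))/4 = 4 + (14*J*W + (J/20 - W/39))/4 = 4 + (14*J*W + (-W/39 + J/20))/4 = 4 + (-W/39 + J/20 + 14*J*W)/4 = 4 + (-W/156 + J/80 + 7*J*W/2) = 4 - W/156 + J/80 + 7*J*W/2)
H(96, 115) - 1*28733 = (4 - 1/156*96 + (1/80)*115 + (7/2)*115*96) - 1*28733 = (4 - 8/13 + 23/16 + 38640) - 28733 = 8038123/208 - 28733 = 2061659/208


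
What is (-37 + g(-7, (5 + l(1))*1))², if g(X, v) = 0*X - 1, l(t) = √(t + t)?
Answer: 1444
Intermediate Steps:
l(t) = √2*√t (l(t) = √(2*t) = √2*√t)
g(X, v) = -1 (g(X, v) = 0 - 1 = -1)
(-37 + g(-7, (5 + l(1))*1))² = (-37 - 1)² = (-38)² = 1444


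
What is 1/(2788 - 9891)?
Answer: -1/7103 ≈ -0.00014079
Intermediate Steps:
1/(2788 - 9891) = 1/(-7103) = -1/7103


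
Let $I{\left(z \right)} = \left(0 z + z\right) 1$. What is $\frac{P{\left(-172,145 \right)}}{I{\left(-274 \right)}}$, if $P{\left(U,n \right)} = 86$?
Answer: $- \frac{43}{137} \approx -0.31387$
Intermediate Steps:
$I{\left(z \right)} = z$ ($I{\left(z \right)} = \left(0 + z\right) 1 = z 1 = z$)
$\frac{P{\left(-172,145 \right)}}{I{\left(-274 \right)}} = \frac{86}{-274} = 86 \left(- \frac{1}{274}\right) = - \frac{43}{137}$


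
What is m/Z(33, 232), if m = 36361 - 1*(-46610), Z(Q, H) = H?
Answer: 82971/232 ≈ 357.63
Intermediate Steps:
m = 82971 (m = 36361 + 46610 = 82971)
m/Z(33, 232) = 82971/232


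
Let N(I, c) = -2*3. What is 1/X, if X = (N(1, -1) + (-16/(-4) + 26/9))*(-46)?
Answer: -9/368 ≈ -0.024457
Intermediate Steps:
N(I, c) = -6
X = -368/9 (X = (-6 + (-16/(-4) + 26/9))*(-46) = (-6 + (-16*(-¼) + 26*(⅑)))*(-46) = (-6 + (4 + 26/9))*(-46) = (-6 + 62/9)*(-46) = (8/9)*(-46) = -368/9 ≈ -40.889)
1/X = 1/(-368/9) = -9/368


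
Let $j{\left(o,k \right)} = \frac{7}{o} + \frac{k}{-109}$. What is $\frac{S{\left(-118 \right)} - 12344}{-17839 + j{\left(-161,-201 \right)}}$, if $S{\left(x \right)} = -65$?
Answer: $\frac{31109363}{44717859} \approx 0.69568$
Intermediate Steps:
$j{\left(o,k \right)} = \frac{7}{o} - \frac{k}{109}$ ($j{\left(o,k \right)} = \frac{7}{o} + k \left(- \frac{1}{109}\right) = \frac{7}{o} - \frac{k}{109}$)
$\frac{S{\left(-118 \right)} - 12344}{-17839 + j{\left(-161,-201 \right)}} = \frac{-65 - 12344}{-17839 + \left(\frac{7}{-161} - - \frac{201}{109}\right)} = - \frac{12409}{-17839 + \left(7 \left(- \frac{1}{161}\right) + \frac{201}{109}\right)} = - \frac{12409}{-17839 + \left(- \frac{1}{23} + \frac{201}{109}\right)} = - \frac{12409}{-17839 + \frac{4514}{2507}} = - \frac{12409}{- \frac{44717859}{2507}} = \left(-12409\right) \left(- \frac{2507}{44717859}\right) = \frac{31109363}{44717859}$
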